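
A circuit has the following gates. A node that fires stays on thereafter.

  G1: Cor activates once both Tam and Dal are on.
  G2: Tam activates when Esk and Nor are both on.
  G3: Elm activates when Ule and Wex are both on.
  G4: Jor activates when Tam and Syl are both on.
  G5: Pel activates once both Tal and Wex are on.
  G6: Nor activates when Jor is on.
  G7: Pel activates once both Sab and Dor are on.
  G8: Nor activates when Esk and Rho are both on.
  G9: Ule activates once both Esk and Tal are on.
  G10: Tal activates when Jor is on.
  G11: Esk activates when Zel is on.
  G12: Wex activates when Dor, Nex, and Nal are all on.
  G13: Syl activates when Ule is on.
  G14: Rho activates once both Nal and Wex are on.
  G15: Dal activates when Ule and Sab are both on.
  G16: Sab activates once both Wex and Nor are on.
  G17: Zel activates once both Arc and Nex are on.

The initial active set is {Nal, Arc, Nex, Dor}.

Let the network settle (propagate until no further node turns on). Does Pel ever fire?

G17: Arc and Nex on → Zel on.
Dor, Nex, and Nal are on, so Wex activates (G12).
G11: Zel on → Esk on.
Nal and Wex are on, so Rho activates (G14).
Esk and Rho are on, so Nor activates (G8).
Wex and Nor are on, so Sab activates (G16).
G7: Sab and Dor on → Pel on.

Yes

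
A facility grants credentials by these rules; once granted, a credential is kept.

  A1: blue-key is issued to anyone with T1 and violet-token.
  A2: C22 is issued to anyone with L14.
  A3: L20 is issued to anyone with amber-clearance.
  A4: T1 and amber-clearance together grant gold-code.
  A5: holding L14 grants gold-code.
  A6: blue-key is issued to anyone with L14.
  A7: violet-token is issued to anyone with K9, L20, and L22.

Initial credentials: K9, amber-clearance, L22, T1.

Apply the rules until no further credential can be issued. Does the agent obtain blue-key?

Yes

Holding amber-clearance grants L20 (A3).
Holding K9, L20, and L22 grants violet-token (A7).
Holding T1 and violet-token grants blue-key (A1).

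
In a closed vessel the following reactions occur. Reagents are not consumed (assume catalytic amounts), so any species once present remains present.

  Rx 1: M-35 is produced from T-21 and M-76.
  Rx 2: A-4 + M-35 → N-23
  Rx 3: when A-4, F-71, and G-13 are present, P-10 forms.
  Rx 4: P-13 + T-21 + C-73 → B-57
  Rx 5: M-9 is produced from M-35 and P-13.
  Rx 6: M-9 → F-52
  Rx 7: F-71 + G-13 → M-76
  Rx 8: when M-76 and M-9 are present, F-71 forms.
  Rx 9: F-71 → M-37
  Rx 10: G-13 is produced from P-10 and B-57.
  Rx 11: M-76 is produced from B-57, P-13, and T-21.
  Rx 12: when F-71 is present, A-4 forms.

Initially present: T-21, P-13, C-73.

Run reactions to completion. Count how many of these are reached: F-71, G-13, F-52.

2

P-13, T-21, and C-73 present → B-57 forms (Rx 4).
B-57, P-13, and T-21 present → M-76 forms (Rx 11).
T-21 and M-76 present → M-35 forms (Rx 1).
M-35 and P-13 present → M-9 forms (Rx 5).
M-76 and M-9 present → F-71 forms (Rx 8).
M-9 present → F-52 forms (Rx 6).
F-71: reached.
G-13 would need P-10 and B-57 (Rx 10), but P-10 never forms.
F-52: reached.
Reached: F-71 and F-52 — 2 of the 3.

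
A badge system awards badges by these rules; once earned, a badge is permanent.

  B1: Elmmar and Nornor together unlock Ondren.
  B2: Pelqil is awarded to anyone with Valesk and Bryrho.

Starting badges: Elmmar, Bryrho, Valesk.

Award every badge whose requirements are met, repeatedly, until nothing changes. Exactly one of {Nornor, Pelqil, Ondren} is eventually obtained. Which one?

With Valesk and Bryrho, Pelqil is earned (B2).
Ondren would need Elmmar and Nornor (B1), but Nornor is never earned. No rule produces Nornor, and it is not given.

Pelqil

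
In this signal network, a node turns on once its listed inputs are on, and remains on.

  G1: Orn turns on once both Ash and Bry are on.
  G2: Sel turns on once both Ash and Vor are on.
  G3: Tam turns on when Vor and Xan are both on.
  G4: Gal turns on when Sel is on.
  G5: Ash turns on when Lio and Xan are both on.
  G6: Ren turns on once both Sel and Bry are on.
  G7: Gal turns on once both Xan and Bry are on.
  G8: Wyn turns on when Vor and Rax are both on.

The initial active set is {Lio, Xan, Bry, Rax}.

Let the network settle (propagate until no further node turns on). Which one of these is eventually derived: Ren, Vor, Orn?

Lio and Xan are on, so Ash turns on (G5).
G1: Ash and Bry on → Orn on.
No rule produces Vor, and it is not given. Ren would need Sel and Bry (G6), but Sel never turns on.

Orn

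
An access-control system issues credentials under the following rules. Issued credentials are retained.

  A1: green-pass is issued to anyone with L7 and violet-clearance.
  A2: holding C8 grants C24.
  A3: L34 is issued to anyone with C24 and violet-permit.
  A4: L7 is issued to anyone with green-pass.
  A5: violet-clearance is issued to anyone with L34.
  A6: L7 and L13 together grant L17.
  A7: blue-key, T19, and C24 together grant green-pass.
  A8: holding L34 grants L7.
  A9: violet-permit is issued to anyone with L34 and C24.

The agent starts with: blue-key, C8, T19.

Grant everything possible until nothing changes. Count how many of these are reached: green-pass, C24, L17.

2

Holding C8 grants C24 (A2).
Holding blue-key, T19, and C24 grants green-pass (A7).
green-pass: reached.
C24: reached.
L17 would need L7 and L13 (A6), but L13 is never granted.
Reached: green-pass and C24 — 2 of the 3.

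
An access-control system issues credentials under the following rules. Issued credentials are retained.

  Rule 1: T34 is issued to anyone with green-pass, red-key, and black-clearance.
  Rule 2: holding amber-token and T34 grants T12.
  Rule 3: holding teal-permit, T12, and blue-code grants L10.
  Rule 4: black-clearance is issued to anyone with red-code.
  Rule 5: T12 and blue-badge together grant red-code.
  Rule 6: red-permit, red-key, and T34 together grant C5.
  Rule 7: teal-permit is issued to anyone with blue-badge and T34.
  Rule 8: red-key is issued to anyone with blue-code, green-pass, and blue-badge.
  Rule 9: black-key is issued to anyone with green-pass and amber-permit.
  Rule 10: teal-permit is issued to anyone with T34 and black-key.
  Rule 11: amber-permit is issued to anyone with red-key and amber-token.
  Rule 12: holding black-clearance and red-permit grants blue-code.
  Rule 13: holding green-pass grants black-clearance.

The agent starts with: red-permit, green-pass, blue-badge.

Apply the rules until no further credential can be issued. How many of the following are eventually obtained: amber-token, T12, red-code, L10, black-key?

0

No rule produces amber-token, and it is not given.
T12 would need amber-token and T34 (Rule 2), but amber-token is never granted.
red-code would need T12 and blue-badge (Rule 5), but T12 is never granted.
L10 would need teal-permit, T12, and blue-code (Rule 3), but T12 is never granted.
black-key would need green-pass and amber-permit (Rule 9), but amber-permit is never granted.
None of the 5 are reached.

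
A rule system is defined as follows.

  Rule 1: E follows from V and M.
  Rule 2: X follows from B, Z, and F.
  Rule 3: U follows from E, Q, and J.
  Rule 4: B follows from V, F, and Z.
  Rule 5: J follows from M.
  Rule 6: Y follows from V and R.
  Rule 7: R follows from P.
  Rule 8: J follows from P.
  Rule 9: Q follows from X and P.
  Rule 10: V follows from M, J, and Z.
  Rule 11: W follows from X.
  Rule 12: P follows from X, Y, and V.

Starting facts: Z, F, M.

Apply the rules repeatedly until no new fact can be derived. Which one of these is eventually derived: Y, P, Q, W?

M holds, so J follows (Rule 5).
From M, J, and Z, Rule 10 gives V.
V, F, and Z hold, so B follows (Rule 4).
From B, Z, and F, Rule 2 gives X.
From X, Rule 11 gives W.
P would need X, Y, and V (Rule 12), but Y is never established. Q would need X and P (Rule 9), but P is never established. Y would need V and R (Rule 6), but R is never established.

W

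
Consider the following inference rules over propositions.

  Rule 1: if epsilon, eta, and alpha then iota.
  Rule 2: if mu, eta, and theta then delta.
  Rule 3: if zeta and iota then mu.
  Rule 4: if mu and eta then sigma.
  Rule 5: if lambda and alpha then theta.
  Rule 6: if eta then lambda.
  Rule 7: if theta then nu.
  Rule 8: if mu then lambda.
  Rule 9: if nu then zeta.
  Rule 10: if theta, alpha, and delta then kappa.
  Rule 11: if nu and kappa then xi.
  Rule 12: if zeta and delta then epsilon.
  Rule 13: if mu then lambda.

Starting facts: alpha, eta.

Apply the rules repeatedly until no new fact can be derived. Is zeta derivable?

From eta, Rule 6 gives lambda.
From lambda and alpha, Rule 5 gives theta.
theta holds, so nu follows (Rule 7).
From nu, Rule 9 gives zeta.

Yes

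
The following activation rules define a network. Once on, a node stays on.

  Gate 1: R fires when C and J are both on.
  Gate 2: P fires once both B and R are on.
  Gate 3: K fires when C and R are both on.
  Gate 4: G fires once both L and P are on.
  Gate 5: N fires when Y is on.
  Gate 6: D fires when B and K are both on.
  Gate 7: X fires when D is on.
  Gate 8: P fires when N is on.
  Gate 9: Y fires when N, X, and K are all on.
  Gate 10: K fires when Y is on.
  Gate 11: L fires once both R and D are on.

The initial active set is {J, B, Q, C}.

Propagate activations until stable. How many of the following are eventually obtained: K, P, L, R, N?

C and J are on, so R fires (Gate 1).
B and R are on, so P fires (Gate 2).
C and R are on, so K fires (Gate 3).
Gate 6: B and K on → D on.
R and D are on, so L fires (Gate 11).
K: reached.
P: reached.
L: reached.
R: reached.
N would need Y (Gate 5), but Y never turns on.
Reached: K, P, L, and R — 4 of the 5.

4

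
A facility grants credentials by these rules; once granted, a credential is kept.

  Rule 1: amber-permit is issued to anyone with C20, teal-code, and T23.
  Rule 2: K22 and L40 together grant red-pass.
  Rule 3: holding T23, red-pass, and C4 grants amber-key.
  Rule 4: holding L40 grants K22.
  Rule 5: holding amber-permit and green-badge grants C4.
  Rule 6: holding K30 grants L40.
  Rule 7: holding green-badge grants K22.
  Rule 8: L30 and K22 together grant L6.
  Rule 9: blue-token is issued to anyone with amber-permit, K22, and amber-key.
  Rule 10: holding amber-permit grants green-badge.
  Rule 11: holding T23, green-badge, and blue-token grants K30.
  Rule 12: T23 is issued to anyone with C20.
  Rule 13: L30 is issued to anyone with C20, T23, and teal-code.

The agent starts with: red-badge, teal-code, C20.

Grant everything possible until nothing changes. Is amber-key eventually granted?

No

amber-key would need T23, red-pass, and C4 (Rule 3), but red-pass is never granted.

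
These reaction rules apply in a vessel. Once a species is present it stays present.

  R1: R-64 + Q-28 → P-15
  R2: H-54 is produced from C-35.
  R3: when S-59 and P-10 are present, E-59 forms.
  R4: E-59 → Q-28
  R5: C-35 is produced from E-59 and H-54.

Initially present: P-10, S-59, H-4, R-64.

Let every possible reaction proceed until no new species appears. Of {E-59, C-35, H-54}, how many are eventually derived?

S-59 and P-10 present → E-59 forms (R3).
E-59: reached.
C-35 would need E-59 and H-54 (R5), but H-54 never forms.
H-54 would need C-35 (R2), but C-35 never forms.
Reached: E-59 — 1 of the 3.

1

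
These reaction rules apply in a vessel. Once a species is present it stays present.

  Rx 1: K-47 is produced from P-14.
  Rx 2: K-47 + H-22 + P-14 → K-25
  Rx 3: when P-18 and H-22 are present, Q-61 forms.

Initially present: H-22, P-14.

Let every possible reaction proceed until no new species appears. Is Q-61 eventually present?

Q-61 would need P-18 and H-22 (Rx 3), but P-18 never forms.

No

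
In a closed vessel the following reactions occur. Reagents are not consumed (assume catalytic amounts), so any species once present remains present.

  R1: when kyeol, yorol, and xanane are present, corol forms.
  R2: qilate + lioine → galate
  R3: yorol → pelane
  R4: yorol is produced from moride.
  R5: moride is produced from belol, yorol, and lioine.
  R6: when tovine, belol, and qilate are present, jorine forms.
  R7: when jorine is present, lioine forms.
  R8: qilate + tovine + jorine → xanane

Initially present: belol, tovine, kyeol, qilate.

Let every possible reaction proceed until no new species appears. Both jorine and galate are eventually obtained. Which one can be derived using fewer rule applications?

jorine

jorine: tovine, belol, and qilate present → jorine forms (R6). [1 rule application]
galate: tovine, belol, and qilate present → jorine forms (R6). jorine present → lioine forms (R7). qilate and lioine present → galate forms (R2). [3 rule applications]
jorine needs fewer.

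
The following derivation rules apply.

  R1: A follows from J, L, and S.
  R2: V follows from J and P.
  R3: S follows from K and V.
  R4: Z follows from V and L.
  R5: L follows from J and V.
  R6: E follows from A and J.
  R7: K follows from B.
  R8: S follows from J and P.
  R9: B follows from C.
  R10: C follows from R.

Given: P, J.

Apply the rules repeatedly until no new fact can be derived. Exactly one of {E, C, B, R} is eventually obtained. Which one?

E

From J and P, R8 gives S.
From J and P, R2 gives V.
From J and V, R5 gives L.
From J, L, and S, R1 gives A.
A and J hold, so E follows (R6).
B would need C (R9), but C is never established. No rule produces R, and it is not given. C would need R (R10), but R is never established.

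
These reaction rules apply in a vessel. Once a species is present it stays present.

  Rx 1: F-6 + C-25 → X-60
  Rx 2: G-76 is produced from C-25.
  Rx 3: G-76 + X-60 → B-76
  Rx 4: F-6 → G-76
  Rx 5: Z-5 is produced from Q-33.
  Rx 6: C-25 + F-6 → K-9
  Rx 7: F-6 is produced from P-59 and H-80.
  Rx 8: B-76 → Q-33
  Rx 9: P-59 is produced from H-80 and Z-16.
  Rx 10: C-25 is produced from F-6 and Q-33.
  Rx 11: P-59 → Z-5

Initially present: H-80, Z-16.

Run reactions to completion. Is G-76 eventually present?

H-80 and Z-16 present → P-59 forms (Rx 9).
P-59 and H-80 present → F-6 forms (Rx 7).
F-6 present → G-76 forms (Rx 4).

Yes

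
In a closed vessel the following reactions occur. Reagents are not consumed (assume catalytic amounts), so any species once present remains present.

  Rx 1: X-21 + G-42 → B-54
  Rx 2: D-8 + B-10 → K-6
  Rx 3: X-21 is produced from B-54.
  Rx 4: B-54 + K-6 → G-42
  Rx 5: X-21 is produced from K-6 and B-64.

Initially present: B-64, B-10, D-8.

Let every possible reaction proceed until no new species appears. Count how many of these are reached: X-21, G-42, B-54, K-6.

2

D-8 and B-10 present → K-6 forms (Rx 2).
K-6 and B-64 present → X-21 forms (Rx 5).
X-21: reached.
G-42 would need B-54 and K-6 (Rx 4), but B-54 never forms.
B-54 would need X-21 and G-42 (Rx 1), but G-42 never forms.
K-6: reached.
Reached: X-21 and K-6 — 2 of the 4.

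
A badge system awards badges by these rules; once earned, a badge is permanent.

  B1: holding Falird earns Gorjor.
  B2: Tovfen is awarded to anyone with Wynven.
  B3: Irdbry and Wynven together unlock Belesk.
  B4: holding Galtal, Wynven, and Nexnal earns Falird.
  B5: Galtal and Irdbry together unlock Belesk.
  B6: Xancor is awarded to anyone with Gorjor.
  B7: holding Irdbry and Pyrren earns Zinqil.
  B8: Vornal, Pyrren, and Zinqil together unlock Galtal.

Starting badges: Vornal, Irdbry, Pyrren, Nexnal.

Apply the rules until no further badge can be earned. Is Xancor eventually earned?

Xancor would need Gorjor (B6), but Gorjor is never earned.

No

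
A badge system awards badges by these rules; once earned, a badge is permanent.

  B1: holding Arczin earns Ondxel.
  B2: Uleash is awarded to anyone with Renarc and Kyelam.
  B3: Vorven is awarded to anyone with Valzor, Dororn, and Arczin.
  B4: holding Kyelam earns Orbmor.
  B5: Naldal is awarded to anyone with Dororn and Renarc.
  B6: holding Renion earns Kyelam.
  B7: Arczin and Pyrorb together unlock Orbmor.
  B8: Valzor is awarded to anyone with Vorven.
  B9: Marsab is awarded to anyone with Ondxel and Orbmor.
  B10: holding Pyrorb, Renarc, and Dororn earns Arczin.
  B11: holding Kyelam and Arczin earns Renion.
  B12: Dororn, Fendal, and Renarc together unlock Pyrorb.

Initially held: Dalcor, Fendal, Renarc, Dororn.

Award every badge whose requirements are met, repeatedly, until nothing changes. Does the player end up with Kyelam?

No

Kyelam would need Renion (B6), but Renion is never earned.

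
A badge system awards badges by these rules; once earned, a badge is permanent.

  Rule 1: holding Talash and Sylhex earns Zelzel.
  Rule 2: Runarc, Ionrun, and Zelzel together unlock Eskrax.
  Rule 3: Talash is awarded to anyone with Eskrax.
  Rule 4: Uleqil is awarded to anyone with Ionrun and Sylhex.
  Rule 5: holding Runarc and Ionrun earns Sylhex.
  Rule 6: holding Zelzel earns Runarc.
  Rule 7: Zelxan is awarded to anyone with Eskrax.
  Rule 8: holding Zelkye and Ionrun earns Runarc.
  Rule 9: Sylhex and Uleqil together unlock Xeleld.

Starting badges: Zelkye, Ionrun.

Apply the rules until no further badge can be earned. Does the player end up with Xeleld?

Yes

With Zelkye and Ionrun, Runarc is earned (Rule 8).
With Runarc and Ionrun, Sylhex is earned (Rule 5).
With Ionrun and Sylhex, Uleqil is earned (Rule 4).
With Sylhex and Uleqil, Xeleld is earned (Rule 9).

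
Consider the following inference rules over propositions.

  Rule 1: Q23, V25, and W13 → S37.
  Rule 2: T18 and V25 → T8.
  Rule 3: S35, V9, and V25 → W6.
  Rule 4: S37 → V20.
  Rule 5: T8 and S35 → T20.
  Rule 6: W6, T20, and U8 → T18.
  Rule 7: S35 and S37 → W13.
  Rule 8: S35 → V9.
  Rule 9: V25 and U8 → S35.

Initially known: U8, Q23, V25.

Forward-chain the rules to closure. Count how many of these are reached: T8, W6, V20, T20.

1

From V25 and U8, Rule 9 gives S35.
S35 holds, so V9 follows (Rule 8).
From S35, V9, and V25, Rule 3 gives W6.
T8 would need T18 and V25 (Rule 2), but T18 is never established.
W6: reached.
V20 would need S37 (Rule 4), but S37 is never established.
T20 would need T8 and S35 (Rule 5), but T8 is never established.
Reached: W6 — 1 of the 4.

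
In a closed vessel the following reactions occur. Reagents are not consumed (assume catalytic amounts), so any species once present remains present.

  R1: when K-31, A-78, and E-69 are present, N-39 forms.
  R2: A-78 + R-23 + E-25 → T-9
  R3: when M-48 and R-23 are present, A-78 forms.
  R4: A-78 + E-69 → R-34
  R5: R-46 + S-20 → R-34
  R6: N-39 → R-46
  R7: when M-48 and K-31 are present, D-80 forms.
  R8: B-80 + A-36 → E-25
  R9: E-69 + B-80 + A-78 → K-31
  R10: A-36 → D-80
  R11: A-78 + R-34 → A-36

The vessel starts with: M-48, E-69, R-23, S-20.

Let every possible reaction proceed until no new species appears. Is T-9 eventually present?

No

T-9 would need A-78, R-23, and E-25 (R2), but E-25 never forms.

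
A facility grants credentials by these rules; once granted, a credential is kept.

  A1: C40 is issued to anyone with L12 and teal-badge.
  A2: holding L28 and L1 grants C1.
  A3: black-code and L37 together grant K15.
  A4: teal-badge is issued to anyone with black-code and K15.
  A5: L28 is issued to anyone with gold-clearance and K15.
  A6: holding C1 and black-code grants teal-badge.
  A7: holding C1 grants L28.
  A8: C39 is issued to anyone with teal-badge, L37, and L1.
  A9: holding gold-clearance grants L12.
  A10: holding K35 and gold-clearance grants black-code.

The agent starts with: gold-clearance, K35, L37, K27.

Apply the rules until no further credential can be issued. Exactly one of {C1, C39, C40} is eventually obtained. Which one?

Holding K35 and gold-clearance grants black-code (A10).
Holding gold-clearance grants L12 (A9).
Holding black-code and L37 grants K15 (A3).
Holding black-code and K15 grants teal-badge (A4).
Holding L12 and teal-badge grants C40 (A1).
C1 would need L28 and L1 (A2), but L1 is never granted. C39 would need teal-badge, L37, and L1 (A8), but L1 is never granted.

C40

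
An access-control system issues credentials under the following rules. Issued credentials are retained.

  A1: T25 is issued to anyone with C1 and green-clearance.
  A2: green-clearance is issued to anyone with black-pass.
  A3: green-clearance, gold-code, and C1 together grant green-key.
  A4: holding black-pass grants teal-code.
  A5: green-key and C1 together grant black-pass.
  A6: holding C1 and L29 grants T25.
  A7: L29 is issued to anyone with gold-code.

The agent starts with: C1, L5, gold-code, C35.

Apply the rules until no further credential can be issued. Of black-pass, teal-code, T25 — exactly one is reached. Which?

T25

Holding gold-code grants L29 (A7).
Holding C1 and L29 grants T25 (A6).
black-pass would need green-key and C1 (A5), but green-key is never granted. teal-code would need black-pass (A4), but black-pass is never granted.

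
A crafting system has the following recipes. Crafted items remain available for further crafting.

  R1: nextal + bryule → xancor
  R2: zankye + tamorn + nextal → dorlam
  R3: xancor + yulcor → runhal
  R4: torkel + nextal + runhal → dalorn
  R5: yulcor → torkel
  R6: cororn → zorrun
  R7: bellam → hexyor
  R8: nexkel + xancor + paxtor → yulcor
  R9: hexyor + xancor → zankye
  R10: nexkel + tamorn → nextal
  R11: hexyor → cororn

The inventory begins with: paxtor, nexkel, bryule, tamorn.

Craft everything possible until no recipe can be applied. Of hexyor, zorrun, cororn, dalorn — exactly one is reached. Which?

Using R10, nexkel and tamorn make nextal.
nextal + bryule → xancor (R1).
nexkel + xancor + paxtor → yulcor (R8).
Using R5, yulcor makes torkel.
xancor + yulcor → runhal (R3).
Using R4, torkel, nextal, and runhal make dalorn.
zorrun would need cororn (R6), but cororn is never obtained. hexyor would need bellam (R7), but bellam is never obtained. cororn would need hexyor (R11), but hexyor is never obtained.

dalorn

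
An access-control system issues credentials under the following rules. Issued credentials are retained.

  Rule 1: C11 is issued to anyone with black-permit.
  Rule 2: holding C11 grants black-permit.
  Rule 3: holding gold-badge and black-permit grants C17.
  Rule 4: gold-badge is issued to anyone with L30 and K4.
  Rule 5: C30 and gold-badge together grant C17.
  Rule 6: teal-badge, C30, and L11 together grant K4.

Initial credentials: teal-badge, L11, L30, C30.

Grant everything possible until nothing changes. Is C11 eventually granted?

No

C11 would need black-permit (Rule 1), but black-permit is never granted.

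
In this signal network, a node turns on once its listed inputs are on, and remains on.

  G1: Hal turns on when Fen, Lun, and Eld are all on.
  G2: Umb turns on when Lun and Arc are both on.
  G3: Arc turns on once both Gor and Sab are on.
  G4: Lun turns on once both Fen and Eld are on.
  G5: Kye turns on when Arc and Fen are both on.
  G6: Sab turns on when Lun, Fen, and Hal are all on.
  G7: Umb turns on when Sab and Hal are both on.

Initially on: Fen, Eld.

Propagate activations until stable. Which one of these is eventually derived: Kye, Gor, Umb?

Umb

G4: Fen and Eld on → Lun on.
G1: Fen, Lun, and Eld on → Hal on.
Lun, Fen, and Hal are on, so Sab turns on (G6).
G7: Sab and Hal on → Umb on.
No rule produces Gor, and it is not given. Kye would need Arc and Fen (G5), but Arc never turns on.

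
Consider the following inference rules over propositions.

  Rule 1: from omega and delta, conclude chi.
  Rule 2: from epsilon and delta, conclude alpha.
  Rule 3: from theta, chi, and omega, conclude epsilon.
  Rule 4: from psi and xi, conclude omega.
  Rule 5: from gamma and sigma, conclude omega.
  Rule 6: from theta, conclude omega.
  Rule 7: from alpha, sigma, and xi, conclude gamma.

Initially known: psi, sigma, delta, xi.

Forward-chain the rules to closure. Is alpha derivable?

alpha would need epsilon and delta (Rule 2), but epsilon is never established.

No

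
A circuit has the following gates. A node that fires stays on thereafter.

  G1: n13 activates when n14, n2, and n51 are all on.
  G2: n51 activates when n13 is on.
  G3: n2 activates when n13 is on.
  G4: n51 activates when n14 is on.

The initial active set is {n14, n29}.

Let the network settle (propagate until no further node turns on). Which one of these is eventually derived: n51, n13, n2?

G4: n14 on → n51 on.
n13 would need n14, n2, and n51 (G1), but n2 never turns on. n2 would need n13 (G3), but n13 never turns on.

n51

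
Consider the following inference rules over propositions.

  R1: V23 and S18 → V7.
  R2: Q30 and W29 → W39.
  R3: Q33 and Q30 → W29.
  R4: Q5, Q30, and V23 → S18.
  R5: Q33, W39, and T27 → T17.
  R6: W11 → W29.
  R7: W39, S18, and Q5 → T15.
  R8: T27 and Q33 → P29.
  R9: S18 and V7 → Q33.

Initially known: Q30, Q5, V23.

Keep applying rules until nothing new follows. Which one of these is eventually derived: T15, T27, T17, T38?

Q5, Q30, and V23 hold, so S18 follows (R4).
From V23 and S18, R1 gives V7.
S18 and V7 hold, so Q33 follows (R9).
Q33 and Q30 hold, so W29 follows (R3).
Q30 and W29 hold, so W39 follows (R2).
From W39, S18, and Q5, R7 gives T15.
No rule produces T38, and it is not given. No rule produces T27, and it is not given. T17 would need Q33, W39, and T27 (R5), but T27 is never established.

T15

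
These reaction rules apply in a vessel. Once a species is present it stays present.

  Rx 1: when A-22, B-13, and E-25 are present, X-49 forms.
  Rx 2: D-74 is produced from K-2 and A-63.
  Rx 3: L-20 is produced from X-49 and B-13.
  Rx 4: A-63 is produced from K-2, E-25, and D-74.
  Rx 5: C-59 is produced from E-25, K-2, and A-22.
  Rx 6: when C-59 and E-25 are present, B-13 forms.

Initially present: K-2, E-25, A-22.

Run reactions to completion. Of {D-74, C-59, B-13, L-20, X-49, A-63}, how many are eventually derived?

E-25, K-2, and A-22 present → C-59 forms (Rx 5).
C-59 and E-25 present → B-13 forms (Rx 6).
A-22, B-13, and E-25 present → X-49 forms (Rx 1).
X-49 and B-13 present → L-20 forms (Rx 3).
D-74 would need K-2 and A-63 (Rx 2), but A-63 never forms.
C-59: reached.
B-13: reached.
L-20: reached.
X-49: reached.
A-63 would need K-2, E-25, and D-74 (Rx 4), but D-74 never forms.
Reached: C-59, B-13, L-20, and X-49 — 4 of the 6.

4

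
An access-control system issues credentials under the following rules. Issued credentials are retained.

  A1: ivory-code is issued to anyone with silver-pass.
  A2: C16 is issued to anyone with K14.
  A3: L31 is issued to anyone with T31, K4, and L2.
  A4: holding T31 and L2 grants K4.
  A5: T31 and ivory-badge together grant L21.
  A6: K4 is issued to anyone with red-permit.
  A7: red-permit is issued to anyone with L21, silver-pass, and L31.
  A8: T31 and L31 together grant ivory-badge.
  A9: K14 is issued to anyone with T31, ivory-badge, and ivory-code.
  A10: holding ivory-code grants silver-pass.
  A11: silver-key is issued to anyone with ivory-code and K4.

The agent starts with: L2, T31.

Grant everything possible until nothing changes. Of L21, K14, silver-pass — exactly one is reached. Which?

Holding T31 and L2 grants K4 (A4).
Holding T31, K4, and L2 grants L31 (A3).
Holding T31 and L31 grants ivory-badge (A8).
Holding T31 and ivory-badge grants L21 (A5).
silver-pass would need ivory-code (A10), but ivory-code is never granted. K14 would need T31, ivory-badge, and ivory-code (A9), but ivory-code is never granted.

L21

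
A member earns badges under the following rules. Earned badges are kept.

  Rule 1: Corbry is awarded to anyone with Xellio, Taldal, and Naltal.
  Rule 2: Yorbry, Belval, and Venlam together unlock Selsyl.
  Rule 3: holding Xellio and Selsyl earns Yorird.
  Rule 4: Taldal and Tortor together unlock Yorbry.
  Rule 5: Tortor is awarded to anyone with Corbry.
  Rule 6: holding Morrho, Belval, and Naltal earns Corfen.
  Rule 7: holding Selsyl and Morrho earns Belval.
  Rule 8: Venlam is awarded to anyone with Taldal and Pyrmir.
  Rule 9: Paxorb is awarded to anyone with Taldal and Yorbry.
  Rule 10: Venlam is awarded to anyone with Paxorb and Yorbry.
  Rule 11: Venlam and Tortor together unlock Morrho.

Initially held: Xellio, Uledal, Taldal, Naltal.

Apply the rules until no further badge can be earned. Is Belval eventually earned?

Belval would need Selsyl and Morrho (Rule 7), but Selsyl is never earned.

No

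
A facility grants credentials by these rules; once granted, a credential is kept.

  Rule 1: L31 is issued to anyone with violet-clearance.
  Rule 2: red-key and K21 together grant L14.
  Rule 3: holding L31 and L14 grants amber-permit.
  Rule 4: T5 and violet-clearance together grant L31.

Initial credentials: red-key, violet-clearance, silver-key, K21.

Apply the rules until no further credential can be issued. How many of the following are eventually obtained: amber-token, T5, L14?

1

Holding red-key and K21 grants L14 (Rule 2).
No rule produces amber-token, and it is not given.
No rule produces T5, and it is not given.
L14: reached.
Reached: L14 — 1 of the 3.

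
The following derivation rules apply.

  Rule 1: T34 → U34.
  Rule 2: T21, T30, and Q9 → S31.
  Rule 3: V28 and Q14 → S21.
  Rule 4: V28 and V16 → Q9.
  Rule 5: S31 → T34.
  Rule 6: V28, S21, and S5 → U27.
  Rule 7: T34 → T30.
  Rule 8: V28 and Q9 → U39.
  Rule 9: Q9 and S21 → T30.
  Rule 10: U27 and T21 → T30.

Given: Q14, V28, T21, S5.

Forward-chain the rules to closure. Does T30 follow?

From V28 and Q14, Rule 3 gives S21.
V28, S21, and S5 hold, so U27 follows (Rule 6).
U27 and T21 hold, so T30 follows (Rule 10).

Yes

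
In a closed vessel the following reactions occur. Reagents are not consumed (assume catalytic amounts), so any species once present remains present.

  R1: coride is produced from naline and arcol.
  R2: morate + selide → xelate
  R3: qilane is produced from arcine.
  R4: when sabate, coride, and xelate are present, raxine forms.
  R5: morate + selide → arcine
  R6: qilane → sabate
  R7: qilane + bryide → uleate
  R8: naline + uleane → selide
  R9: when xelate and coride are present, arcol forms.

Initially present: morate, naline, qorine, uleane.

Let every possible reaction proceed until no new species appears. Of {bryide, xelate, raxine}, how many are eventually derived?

naline and uleane present → selide forms (R8).
morate and selide present → xelate forms (R2).
No rule produces bryide, and it is not given.
xelate: reached.
raxine would need sabate, coride, and xelate (R4), but coride never forms.
Reached: xelate — 1 of the 3.

1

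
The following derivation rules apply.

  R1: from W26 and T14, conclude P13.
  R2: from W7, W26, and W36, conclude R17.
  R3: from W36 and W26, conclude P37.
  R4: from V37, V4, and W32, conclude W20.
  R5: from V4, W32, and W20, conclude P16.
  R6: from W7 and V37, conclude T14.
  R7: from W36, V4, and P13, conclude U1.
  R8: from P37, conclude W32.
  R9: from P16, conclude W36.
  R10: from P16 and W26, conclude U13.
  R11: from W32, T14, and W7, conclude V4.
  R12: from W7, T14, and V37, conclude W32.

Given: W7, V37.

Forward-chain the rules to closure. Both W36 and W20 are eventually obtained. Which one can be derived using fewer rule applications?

W20

W20: From W7 and V37, R6 gives T14. From W7, T14, and V37, R12 gives W32. From W32, T14, and W7, R11 gives V4. From V37, V4, and W32, R4 gives W20. [4 rule applications]
W36: W7 and V37 hold, so T14 follows (R6). From W7, T14, and V37, R12 gives W32. From W32, T14, and W7, R11 gives V4. V37, V4, and W32 hold, so W20 follows (R4). From V4, W32, and W20, R5 gives P16. P16 holds, so W36 follows (R9). [6 rule applications]
W20 needs fewer.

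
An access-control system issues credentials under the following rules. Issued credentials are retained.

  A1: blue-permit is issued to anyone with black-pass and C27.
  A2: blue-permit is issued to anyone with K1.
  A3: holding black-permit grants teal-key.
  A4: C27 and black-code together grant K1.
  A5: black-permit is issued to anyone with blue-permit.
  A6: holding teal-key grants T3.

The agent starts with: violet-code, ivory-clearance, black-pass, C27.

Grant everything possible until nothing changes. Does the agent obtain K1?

K1 would need C27 and black-code (A4), but black-code is never granted.

No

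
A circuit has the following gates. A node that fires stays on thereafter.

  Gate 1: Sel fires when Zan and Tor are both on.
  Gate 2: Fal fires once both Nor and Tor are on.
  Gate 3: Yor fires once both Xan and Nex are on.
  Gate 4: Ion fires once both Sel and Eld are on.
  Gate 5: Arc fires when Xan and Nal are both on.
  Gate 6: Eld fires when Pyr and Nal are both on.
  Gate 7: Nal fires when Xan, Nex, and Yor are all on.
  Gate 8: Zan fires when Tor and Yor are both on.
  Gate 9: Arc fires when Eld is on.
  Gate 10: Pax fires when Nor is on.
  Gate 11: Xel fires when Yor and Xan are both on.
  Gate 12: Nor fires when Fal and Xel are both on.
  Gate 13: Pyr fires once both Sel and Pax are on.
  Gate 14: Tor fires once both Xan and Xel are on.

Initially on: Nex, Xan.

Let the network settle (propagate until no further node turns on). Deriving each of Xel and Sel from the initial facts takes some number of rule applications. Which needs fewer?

Xel

Xel: Xan and Nex are on, so Yor fires (Gate 3). Gate 11: Yor and Xan on → Xel on. [2 rule applications]
Sel: Gate 3: Xan and Nex on → Yor on. Yor and Xan are on, so Xel fires (Gate 11). Xan and Xel are on, so Tor fires (Gate 14). Gate 8: Tor and Yor on → Zan on. Zan and Tor are on, so Sel fires (Gate 1). [5 rule applications]
Xel needs fewer.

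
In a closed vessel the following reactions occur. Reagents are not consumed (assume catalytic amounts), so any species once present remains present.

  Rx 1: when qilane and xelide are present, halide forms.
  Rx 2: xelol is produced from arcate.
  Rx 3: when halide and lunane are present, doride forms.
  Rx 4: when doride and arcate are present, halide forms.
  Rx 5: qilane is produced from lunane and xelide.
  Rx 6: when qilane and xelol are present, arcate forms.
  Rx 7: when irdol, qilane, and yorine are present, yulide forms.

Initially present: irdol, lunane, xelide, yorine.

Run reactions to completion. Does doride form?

lunane and xelide present → qilane forms (Rx 5).
qilane and xelide present → halide forms (Rx 1).
halide and lunane present → doride forms (Rx 3).

Yes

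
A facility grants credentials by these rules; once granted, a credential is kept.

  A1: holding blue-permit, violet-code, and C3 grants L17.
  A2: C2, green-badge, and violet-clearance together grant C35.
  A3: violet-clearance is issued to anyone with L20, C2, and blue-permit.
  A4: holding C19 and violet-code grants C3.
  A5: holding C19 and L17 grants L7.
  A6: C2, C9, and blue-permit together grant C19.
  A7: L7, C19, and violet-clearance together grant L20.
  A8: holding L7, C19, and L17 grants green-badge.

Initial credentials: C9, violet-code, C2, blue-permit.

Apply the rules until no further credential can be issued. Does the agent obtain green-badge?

Yes

Holding C2, C9, and blue-permit grants C19 (A6).
Holding C19 and violet-code grants C3 (A4).
Holding blue-permit, violet-code, and C3 grants L17 (A1).
Holding C19 and L17 grants L7 (A5).
Holding L7, C19, and L17 grants green-badge (A8).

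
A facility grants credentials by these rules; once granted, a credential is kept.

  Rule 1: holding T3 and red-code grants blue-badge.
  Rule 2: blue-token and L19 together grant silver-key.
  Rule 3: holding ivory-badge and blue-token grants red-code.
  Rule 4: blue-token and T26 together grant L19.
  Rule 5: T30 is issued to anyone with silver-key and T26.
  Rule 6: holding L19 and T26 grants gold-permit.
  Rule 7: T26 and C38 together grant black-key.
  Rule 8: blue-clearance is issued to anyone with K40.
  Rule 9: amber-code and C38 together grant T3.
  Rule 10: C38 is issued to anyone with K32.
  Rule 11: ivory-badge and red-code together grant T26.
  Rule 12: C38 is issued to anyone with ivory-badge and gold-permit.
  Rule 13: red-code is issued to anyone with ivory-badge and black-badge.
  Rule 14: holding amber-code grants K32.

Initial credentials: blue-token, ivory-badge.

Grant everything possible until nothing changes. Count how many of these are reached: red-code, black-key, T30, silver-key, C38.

5

Holding ivory-badge and blue-token grants red-code (Rule 3).
Holding ivory-badge and red-code grants T26 (Rule 11).
Holding blue-token and T26 grants L19 (Rule 4).
Holding L19 and T26 grants gold-permit (Rule 6).
Holding blue-token and L19 grants silver-key (Rule 2).
Holding silver-key and T26 grants T30 (Rule 5).
Holding ivory-badge and gold-permit grants C38 (Rule 12).
Holding T26 and C38 grants black-key (Rule 7).
red-code: reached.
black-key: reached.
T30: reached.
silver-key: reached.
C38: reached.
All 5 are reached.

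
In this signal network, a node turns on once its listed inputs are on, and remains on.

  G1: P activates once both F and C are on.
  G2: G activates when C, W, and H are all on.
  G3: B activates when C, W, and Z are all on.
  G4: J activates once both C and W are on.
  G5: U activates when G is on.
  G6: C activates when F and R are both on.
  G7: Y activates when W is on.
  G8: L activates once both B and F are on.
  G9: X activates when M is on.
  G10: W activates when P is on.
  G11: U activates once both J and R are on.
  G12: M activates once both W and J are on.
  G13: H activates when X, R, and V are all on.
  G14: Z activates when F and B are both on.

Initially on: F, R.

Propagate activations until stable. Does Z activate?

Z would need F and B (G14), but B never turns on.

No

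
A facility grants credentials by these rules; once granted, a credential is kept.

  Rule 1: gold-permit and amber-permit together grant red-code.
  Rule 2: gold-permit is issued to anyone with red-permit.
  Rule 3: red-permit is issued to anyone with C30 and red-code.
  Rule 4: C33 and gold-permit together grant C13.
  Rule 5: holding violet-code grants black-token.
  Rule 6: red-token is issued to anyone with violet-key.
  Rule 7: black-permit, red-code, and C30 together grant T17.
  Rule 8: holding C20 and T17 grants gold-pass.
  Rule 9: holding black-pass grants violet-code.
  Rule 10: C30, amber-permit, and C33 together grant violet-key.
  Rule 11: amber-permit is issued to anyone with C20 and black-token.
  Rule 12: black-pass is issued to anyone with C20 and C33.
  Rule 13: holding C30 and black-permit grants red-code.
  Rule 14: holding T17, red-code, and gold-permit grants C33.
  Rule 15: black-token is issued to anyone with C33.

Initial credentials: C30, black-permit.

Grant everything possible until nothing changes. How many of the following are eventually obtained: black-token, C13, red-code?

Holding C30 and black-permit grants red-code (Rule 13).
Holding black-permit, red-code, and C30 grants T17 (Rule 7).
Holding C30 and red-code grants red-permit (Rule 3).
Holding red-permit grants gold-permit (Rule 2).
Holding T17, red-code, and gold-permit grants C33 (Rule 14).
Holding C33 and gold-permit grants C13 (Rule 4).
Holding C33 grants black-token (Rule 15).
black-token: reached.
C13: reached.
red-code: reached.
All 3 are reached.

3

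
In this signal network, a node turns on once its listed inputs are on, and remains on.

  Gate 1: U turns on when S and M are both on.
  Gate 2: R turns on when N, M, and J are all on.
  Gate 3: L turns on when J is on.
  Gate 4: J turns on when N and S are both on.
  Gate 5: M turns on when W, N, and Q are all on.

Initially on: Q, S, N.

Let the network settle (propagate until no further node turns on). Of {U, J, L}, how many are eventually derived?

2

N and S are on, so J turns on (Gate 4).
Gate 3: J on → L on.
U would need S and M (Gate 1), but M never turns on.
J: reached.
L: reached.
Reached: J and L — 2 of the 3.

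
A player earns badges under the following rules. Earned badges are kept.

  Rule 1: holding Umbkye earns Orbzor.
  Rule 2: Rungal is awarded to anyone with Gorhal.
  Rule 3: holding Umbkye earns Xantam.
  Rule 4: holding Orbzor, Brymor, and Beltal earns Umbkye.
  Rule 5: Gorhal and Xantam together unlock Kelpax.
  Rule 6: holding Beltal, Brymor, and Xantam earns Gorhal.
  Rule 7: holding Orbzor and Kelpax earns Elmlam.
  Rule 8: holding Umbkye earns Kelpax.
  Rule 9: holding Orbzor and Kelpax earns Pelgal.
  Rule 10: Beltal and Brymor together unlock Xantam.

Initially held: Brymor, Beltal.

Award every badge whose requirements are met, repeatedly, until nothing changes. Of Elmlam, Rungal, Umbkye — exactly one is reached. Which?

Rungal

With Beltal and Brymor, Xantam is earned (Rule 10).
With Beltal, Brymor, and Xantam, Gorhal is earned (Rule 6).
With Gorhal, Rungal is earned (Rule 2).
Umbkye would need Orbzor, Brymor, and Beltal (Rule 4), but Orbzor is never earned. Elmlam would need Orbzor and Kelpax (Rule 7), but Orbzor is never earned.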